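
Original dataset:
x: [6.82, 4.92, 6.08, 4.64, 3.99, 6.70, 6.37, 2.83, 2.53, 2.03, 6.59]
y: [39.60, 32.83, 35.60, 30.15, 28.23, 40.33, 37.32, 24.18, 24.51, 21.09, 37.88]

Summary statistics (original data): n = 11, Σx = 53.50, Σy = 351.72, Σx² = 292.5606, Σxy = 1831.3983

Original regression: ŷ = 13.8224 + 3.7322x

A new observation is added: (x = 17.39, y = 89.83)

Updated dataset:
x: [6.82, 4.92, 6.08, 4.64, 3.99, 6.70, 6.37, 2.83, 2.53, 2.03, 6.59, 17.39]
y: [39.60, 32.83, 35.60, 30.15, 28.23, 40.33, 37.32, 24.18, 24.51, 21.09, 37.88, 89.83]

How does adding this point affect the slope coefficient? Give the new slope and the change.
Adding the point moves β₁ from 3.7322 to 4.4559, i.e. it increases by 0.7237 (+19.4%).

x = 17.39 lies well outside the original x-range [2.03, 6.82] (x̄ ≈ 4.86), so this observation has high leverage and can move the slope substantially.

Step 1: Update the sums with the new point (n goes from 11 to 12)
Σx  = 53.50 + 17.39 = 70.89
Σy  = 351.72 + 89.83 = 441.55
Σx² = 292.5606 + 17.39² = 292.5606 + 302.4121 = 594.9727
Σxy = 1831.3983 + 17.39×89.83 = 1831.3983 + 1562.1437 = 3393.5420

Step 2: Recompute the slope with b₁ = (nΣxy − ΣxΣy) / (nΣx² − (Σx)²)
Numerator   = 12×3393.5420 − 70.89×441.55 = 40722.5040 − 31301.4795 = 9421.0245
Denominator = 12×594.9727 − 70.89² = 7139.6724 − 5025.3921 = 2114.2803
b₁(new) = 9421.0245 / 2114.2803 = 4.4559

(Same formula on the original sums: (11×1831.3983 − 53.50×351.72) / (11×292.5606 − 53.50²) = 1328.3613 / 355.9166 = 3.7322, matching the given fit.)

Step 3: Change in slope
Δβ₁ = 4.4559 − 3.7322 = +0.7237
Relative change = +0.7237 / 3.7322 × 100% = +19.4%
→ the slope increases when the point is added.

A high-leverage point only changes the slope if it is off the original line; here y = 89.83 is above the original trend, so the slope increases.
In practice: examine leverage (hᵢ) and Cook's distance rather than deleting it automatically; refit with and without it and report both if conclusions differ.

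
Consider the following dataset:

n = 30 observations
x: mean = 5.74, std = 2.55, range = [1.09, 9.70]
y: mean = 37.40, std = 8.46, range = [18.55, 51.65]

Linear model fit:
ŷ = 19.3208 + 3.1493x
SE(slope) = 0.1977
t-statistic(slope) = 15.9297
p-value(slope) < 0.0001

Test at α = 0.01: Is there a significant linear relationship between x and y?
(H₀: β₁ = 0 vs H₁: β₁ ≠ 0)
p-value < 0.0001 < α = 0.01, so we reject H₀. The relationship is significant.

Hypothesis test for the slope coefficient:

H₀: β₁ = 0 (no linear relationship)
H₁: β₁ ≠ 0 (linear relationship exists)

Test statistic: t = β̂₁ / SE(β̂₁) = 3.1493 / 0.1977 = 15.9297

p < 0.0001: how often a slope estimate this far from 0 (in SE units) would arise by chance if β₁ were truly 0.

Decision rule: reject H₀ if p-value < α.
p-value < 0.0001 < α = 0.01 → reject H₀.

Conclusion: the linear association between x and y is significant at the 1% level.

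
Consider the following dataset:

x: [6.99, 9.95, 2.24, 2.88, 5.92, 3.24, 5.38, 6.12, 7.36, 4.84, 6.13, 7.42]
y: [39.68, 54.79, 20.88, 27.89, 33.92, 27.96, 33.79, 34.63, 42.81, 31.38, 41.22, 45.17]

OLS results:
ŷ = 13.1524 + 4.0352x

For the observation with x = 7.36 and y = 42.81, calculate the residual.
Residual = -0.0415

The residual is the difference between the actual value and the predicted value:

Residual = y - ŷ

Step 1: Calculate predicted value
ŷ = 13.1524 + 4.0352 × 7.36
ŷ = 42.8515

Step 2: Calculate residual
Residual = 42.81 - 42.8515
Residual = -0.0415

Sign check: y < ŷ, so the point is below the line and the fit overestimates here.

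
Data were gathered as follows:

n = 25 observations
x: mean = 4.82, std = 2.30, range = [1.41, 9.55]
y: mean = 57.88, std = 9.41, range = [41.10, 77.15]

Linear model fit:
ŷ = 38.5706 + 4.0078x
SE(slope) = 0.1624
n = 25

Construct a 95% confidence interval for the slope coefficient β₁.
The 95% CI for β₁ is (3.6718, 4.3438)

Confidence interval for the slope:

The 95% CI for β₁ is: β̂₁ ± t*(α/2, n-2) × SE(β̂₁)

Step 1: Find critical t-value
- Confidence level = 0.95
- Degrees of freedom = n - 2 = 25 - 2 = 23
- t*(α/2, 23) = 2.0687

Step 2: Calculate margin of error
Margin = 2.0687 × 0.1624 = 0.3360

Step 3: Construct interval
CI = 4.0078 ± 0.3360
CI = (3.6718, 4.3438)

Interpretation: intervals built this way capture the true β₁ in 95% of repeated samples; here the plausible range for the per-unit effect of x on y is 3.6718 to 4.3438.
Since 0 is outside the interval, a two-sided test at α = 0.05 would reject H₀: β₁ = 0.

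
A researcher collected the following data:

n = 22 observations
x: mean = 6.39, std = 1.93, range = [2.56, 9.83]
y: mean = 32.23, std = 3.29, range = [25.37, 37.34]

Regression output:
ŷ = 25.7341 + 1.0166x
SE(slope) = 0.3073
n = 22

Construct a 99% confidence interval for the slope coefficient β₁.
The 99% CI for β₁ is (0.1422, 1.8910)

Confidence interval for the slope:

The 99% CI for β₁ is: β̂₁ ± t*(α/2, n-2) × SE(β̂₁)

Step 1: Find critical t-value
- Confidence level = 0.99
- Degrees of freedom = n - 2 = 22 - 2 = 20
- t*(α/2, 20) = 2.8453

Step 2: Calculate margin of error
Margin = 2.8453 × 0.3073 = 0.8744

Step 3: Construct interval
CI = 1.0166 ± 0.8744
CI = (0.1422, 1.8910)

Interpretation: intervals built this way capture the true β₁ in 99% of repeated samples; here the plausible range for the per-unit effect of x on y is 0.1422 to 1.8910.
Since 0 is outside the interval, a two-sided test at α = 0.01 would reject H₀: β₁ = 0.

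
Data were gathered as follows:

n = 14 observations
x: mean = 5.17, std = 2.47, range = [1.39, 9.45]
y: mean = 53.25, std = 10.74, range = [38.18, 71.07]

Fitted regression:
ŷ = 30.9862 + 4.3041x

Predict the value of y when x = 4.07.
ŷ = 48.5039

x = 4.07 lies inside the observed range [1.39, 9.45], so the fitted equation applies directly:

ŷ = 30.9862 + 4.3041 × 4.07
ŷ = 30.9862 + 17.5177
ŷ = 48.5039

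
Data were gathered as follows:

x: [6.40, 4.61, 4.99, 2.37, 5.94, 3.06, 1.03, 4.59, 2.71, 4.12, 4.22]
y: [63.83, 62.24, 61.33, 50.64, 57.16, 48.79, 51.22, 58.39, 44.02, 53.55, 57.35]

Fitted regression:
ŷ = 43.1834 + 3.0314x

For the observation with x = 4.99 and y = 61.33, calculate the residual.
Residual = 3.0199

The residual is the difference between the actual value and the predicted value:

Residual = y - ŷ

Step 1: Calculate predicted value
ŷ = 43.1834 + 3.0314 × 4.99
ŷ = 58.3101

Step 2: Calculate residual
Residual = 61.33 - 58.3101
Residual = 3.0199

Interpretation: the model underestimates the actual value by 3.0199 at this point (positive residual → observation lies above the fitted line).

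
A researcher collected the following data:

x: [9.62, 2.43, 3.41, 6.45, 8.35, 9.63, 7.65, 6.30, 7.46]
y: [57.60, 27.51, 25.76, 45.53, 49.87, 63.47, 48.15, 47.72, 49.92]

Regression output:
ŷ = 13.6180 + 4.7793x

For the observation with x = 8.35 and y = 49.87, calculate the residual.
Residual = -3.6552

The residual is the difference between the actual value and the predicted value:

Residual = y - ŷ

Step 1: Calculate predicted value
ŷ = 13.6180 + 4.7793 × 8.35
ŷ = 53.5252

Step 2: Calculate residual
Residual = 49.87 - 53.5252
Residual = -3.6552

Interpretation: the model overestimates the actual value by 3.6552 at this point (negative residual → observation lies below the fitted line).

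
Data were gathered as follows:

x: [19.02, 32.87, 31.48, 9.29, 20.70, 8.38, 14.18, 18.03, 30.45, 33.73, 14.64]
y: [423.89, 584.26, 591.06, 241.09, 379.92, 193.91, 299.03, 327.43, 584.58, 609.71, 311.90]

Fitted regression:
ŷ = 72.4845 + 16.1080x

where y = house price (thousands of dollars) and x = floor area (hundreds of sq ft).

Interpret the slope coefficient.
An increase of one hundred sq ft in floor area is associated with a 16.1080 thousand dollars increase in predicted house price.

β₁ = 16.1080 is the change in predicted house price (thousand dollars) per additional hundred sq ft of floor area.

Interpretation:
- Floor area up by 1 hundred sq ft → predicted house price increases by 16.1080 thousand dollars
- The effect is assumed constant over the observed range of x (linearity)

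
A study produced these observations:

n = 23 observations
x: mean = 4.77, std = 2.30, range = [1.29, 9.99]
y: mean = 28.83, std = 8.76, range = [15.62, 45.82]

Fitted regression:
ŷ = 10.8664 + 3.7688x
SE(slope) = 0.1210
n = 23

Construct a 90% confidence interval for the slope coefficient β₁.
The 90% CI for β₁ is (3.5606, 3.9770)

Confidence interval for the slope:

The 90% CI for β₁ is: β̂₁ ± t*(α/2, n-2) × SE(β̂₁)

Step 1: Find critical t-value
- Confidence level = 0.9
- Degrees of freedom = n - 2 = 23 - 2 = 21
- t*(α/2, 21) = 1.7207

Step 2: Calculate margin of error
Margin = 1.7207 × 0.1210 = 0.2082

Step 3: Construct interval
CI = 3.7688 ± 0.2082
CI = (3.5606, 3.9770)

Interpretation: We are 90% confident that the true slope β₁ lies between 3.5606 and 3.9770.
Both endpoints are positive, so the data support a genuinely positive slope at this confidence level.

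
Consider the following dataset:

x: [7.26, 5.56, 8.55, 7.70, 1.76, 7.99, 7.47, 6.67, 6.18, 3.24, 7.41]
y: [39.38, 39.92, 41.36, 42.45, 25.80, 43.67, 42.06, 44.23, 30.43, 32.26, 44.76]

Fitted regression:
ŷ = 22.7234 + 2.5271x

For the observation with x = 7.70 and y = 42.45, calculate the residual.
Residual = 0.2679

The residual is the difference between the actual value and the predicted value:

Residual = y - ŷ

Step 1: Calculate predicted value
ŷ = 22.7234 + 2.5271 × 7.70
ŷ = 42.1821

Step 2: Calculate residual
Residual = 42.45 - 42.1821
Residual = 0.2679

Sign check: y > ŷ, so the point is above the line and the fit underestimates here.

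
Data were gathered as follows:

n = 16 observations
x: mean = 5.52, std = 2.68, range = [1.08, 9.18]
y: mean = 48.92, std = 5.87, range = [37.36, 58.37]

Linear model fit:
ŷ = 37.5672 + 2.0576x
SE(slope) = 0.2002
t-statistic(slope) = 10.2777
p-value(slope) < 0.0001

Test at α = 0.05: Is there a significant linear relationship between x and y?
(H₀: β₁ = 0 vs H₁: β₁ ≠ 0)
Reject H₀: p-value < 0.0001 < α = 0.05. The linear relationship is significant at the 5% level.

Hypothesis test for the slope coefficient:

H₀: β₁ = 0 (no linear relationship)
H₁: β₁ ≠ 0 (linear relationship exists)

Test statistic: t = β̂₁ / SE(β̂₁) = 2.0576 / 0.2002 = 10.2777

With df = 14, the two-sided p-value for |t| = 10.2777 is <0.0001.

Decision rule: reject H₀ if p-value < α.
p-value < 0.0001 < α = 0.05 → reject H₀.

Conclusion: the linear association between x and y is significant at the 5% level.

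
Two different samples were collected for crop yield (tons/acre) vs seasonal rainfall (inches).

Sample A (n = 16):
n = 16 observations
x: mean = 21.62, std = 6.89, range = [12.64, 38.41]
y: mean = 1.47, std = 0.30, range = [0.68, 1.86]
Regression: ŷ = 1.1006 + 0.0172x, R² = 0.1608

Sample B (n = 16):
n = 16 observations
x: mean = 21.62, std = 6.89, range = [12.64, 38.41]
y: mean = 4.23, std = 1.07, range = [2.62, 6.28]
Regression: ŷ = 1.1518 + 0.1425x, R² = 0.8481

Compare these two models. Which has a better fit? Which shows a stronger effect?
Model B has the better fit (R² = 0.8481 vs 0.1608). Model B shows the stronger effect (|β₁| = 0.1425 vs 0.0172).

Model Comparison:

Goodness of fit (R²):
- Model A: R² = 0.1608 → 16.08% of variance in crop yield explained
- Model B: R² = 0.8481 → 84.81% of variance in crop yield explained
- 0.8481 > 0.1608 → Model B has the better fit

Which has the larger per-inch effect? (|β₁|)
- Model A: β₁ = 0.0172 → predicted crop yield rises 0.0172 tons/acre per additional inch of rainfall
- Model B: β₁ = 0.1425 → predicted crop yield rises 0.1425 tons/acre per additional inch of rainfall
- |0.0172| < |0.1425| → Model B shows the stronger marginal effect

Notes:
- A steeper slope doesn't make a better model if the scatter around the line is large.
- R² measures how tightly points cluster around the line; β₁ measures how steep the line is — they answer different questions.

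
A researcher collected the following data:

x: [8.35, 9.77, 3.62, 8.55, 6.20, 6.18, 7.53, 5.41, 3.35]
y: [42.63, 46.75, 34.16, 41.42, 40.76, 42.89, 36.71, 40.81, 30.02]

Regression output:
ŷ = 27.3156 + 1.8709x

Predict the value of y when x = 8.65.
ŷ = 43.4989

Plug x = 8.65 into the fitted line:

ŷ = 27.3156 + 1.8709 × 8.65
ŷ = 27.3156 + 16.1833
ŷ = 43.4989

This is a point prediction; actual observations scatter around it by roughly the residual standard deviation.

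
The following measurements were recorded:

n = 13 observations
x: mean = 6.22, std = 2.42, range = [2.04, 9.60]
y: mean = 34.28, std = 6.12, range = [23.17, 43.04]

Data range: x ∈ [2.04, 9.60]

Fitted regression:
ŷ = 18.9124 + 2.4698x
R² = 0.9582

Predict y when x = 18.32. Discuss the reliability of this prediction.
The equation gives ŷ = 64.1591; however x = 18.32 is 8.72 units above the observed range, so this extrapolated value should not be trusted.

Prediction calculation:
ŷ = 18.9124 + 2.4698 × 18.32
ŷ = 64.1591

Reliability:
- Data range: x ∈ [2.04, 9.60]
- Prediction point: x = 18.32 is 8.72 units above the observed range → this is EXTRAPOLATION, not interpolation

Why that matters here:
- The standard error of prediction grows with (x − x̄)², and x = 18.32 is far from x̄ = 6.22
- R² describes fit only over the sampled x values; it says nothing about behaviour beyond them
- There are no observations near this x to validate the fitted line there

A defensible statement: 'if the linear trend continued to x = 18.32, y would be about 64.1591' — the premise is untested.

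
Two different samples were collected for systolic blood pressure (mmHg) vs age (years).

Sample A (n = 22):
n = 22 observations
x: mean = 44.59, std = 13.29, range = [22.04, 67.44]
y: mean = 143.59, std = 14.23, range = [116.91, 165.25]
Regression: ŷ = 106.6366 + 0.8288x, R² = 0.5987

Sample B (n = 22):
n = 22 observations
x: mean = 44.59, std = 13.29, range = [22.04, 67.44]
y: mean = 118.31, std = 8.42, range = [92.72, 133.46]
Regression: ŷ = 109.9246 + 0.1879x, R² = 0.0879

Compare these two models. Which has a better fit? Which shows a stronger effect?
Model A has the better fit (R² = 0.5987 vs 0.0879). Model A shows the stronger effect (|β₁| = 0.8288 vs 0.1879).

Model Comparison:

Fit — compare R²:
- Model A: R² = 0.5987 → 59.87% of variance in blood pressure explained
- Model B: R² = 0.0879 → 8.79% of variance in blood pressure explained
- 0.5987 > 0.0879 → Model A has the better fit

Which has the larger per-year effect? (|β₁|)
- Model A: β₁ = 0.8288 → predicted blood pressure rises 0.8288 mmHg per additional year of age
- Model B: β₁ = 0.1879 → predicted blood pressure rises 0.1879 mmHg per additional year of age
- |0.8288| > |0.1879| → Model A shows the stronger marginal effect

Notes:
- A steeper slope doesn't make a better model if the scatter around the line is large.
- R² measures how tightly points cluster around the line; β₁ measures how steep the line is — they answer different questions.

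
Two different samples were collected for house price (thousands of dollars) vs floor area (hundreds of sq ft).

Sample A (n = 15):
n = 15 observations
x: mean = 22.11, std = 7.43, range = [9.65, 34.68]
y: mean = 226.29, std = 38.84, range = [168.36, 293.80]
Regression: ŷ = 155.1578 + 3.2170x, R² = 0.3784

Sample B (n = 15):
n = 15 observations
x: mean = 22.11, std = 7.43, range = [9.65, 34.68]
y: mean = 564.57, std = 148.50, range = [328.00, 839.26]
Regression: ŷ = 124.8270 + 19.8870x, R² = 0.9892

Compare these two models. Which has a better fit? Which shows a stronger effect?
Model B has the better fit (R² = 0.9892 vs 0.3784). Model B shows the stronger effect (|β₁| = 19.8870 vs 3.2170).

Model Comparison:

Which explains more variance? (R²)
- Model A: R² = 0.3784 → 37.84% of variance in house price explained
- Model B: R² = 0.9892 → 98.92% of variance in house price explained
- 0.9892 > 0.3784 → Model B has the better fit

Effect size (slope magnitude):
- Model A: β₁ = 3.2170 → predicted house price rises 3.2170 thousand dollars per additional hundred sq ft of floor area
- Model B: β₁ = 19.8870 → predicted house price rises 19.8870 thousand dollars per additional hundred sq ft of floor area
- |3.2170| < |19.8870| → Model B shows the stronger marginal effect

Notes:
- The two samples could reflect different populations, time periods, or measurement quality.
- A better fit (higher R²) doesn't necessarily mean a more important relationship.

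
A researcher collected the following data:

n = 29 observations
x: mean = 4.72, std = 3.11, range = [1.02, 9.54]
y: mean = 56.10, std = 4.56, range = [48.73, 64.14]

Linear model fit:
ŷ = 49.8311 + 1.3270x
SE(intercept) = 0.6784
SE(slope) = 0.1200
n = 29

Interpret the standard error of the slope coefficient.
SE(slope) = 0.1200 measures the uncertainty in the estimated slope. The coefficient is estimated precisely (SE/|β̂₁| = 9.0%).

SE(β̂₁) = 0.1200 says: if we drew many samples of n = 29 from the same population and refit each time, the fitted slopes would scatter with a standard deviation of roughly 0.1200 around the true β₁.

Relative precision:
- SE / |β̂₁| = 0.1200 / 1.3270 = 9.0%
- Rule of thumb (under 20%: precise; 20% to under 50%: moderately precise; 50% or more: imprecise) → precise

Rough 95% range (±2 SE): 1.3270 ± 0.2400 → (1.0870, 1.5670).

What drives SE(β̂₁): more residual scatter → larger SE; wider spread of x values → smaller SE; larger n (here n = 29) → smaller SE.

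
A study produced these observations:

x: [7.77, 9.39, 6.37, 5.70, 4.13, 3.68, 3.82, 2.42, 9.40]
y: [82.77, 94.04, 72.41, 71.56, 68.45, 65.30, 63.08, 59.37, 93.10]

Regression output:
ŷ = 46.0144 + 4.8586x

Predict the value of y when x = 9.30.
ŷ = 91.1994

To predict y for x = 9.30, substitute into the regression equation:

ŷ = 46.0144 + 4.8586 × 9.30
ŷ = 46.0144 + 45.1850
ŷ = 91.1994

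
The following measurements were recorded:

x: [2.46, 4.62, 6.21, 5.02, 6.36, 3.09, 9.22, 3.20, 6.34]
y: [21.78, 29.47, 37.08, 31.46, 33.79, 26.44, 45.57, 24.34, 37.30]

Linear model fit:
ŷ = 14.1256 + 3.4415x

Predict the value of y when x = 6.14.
ŷ = 35.2564

x = 6.14 lies inside the observed range [2.46, 9.22], so the fitted equation applies directly:

ŷ = 14.1256 + 3.4415 × 6.14
ŷ = 14.1256 + 21.1308
ŷ = 35.2564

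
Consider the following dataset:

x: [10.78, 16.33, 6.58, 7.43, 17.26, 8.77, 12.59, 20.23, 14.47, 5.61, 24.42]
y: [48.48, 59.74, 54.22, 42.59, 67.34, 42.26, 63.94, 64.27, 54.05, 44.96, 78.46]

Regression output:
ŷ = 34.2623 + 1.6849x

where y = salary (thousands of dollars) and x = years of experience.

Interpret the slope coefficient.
On average, salary is about 1.6849 thousand dollars higher for every extra year of experience.

β₁ = 1.6849 is the change in predicted salary (thousand dollars) per additional year of experience.

Interpretation:
- Experience up by 1 year → predicted salary increases by 1.6849 thousand dollars
- This is a linear approximation: the same per-unit change is assumed across the whole observed x range
- The sign (+) gives the direction; the magnitude 1.6849 gives the size of the effect per year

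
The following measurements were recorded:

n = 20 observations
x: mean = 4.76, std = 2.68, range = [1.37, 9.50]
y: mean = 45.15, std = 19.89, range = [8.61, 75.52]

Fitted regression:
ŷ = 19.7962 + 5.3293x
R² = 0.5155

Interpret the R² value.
R² = 0.5155 means 51.55% of the variation in y is explained by the linear relationship with x. This indicates a moderate fit.

R² = 1 − SS_res/SS_tot compares the residual scatter to the total scatter of y about its mean.

Here R² = 0.5155:
- Explained: 51.55% of the variation in y
- Unexplained (residual): 100% − 51.55% = 48.45%
- Rule of thumb (below 0.3 weak; 0.3 to below 0.7 moderate; 0.7 and above strong) → moderate

Equivalently, for simple linear regression R² = r², so |r| = √0.5155 ≈ 0.7180.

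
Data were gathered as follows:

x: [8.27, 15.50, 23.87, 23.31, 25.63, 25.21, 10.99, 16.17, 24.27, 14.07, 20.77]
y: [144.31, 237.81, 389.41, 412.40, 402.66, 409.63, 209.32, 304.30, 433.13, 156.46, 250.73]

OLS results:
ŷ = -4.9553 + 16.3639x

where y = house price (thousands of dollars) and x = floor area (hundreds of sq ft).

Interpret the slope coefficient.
For each additional hundred sq ft of floor area, predicted house price increases by approximately 16.3639 thousand dollars.

β₁ = 16.3639 is the change in predicted house price (thousand dollars) per additional hundred sq ft of floor area.

Interpretation:
- Floor area up by 1 hundred sq ft → predicted house price increases by 16.3639 thousand dollars
- This is a linear approximation: the same per-unit change is assumed across the whole observed x range

(β₀ = -4.9553 is the fitted value at x = 0 and is not part of the slope interpretation.)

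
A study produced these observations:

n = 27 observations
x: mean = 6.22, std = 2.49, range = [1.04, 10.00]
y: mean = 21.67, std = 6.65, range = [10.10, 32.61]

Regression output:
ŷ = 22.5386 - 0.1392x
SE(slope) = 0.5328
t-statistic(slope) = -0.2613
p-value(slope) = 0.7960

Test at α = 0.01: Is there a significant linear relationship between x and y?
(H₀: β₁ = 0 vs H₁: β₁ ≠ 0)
Since p-value = 0.7960 ≥ α = 0.01, fail to reject H₀ — the slope is not significantly different from 0.

Hypothesis test for the slope coefficient:

H₀: β₁ = 0 (no linear relationship)
H₁: β₁ ≠ 0 (linear relationship exists)

Test statistic: t = β̂₁ / SE(β̂₁) = -0.1392 / 0.5328 = -0.2613

With df = 25, the two-sided p-value for |t| = 0.2613 is 0.7960.

Decision rule: reject H₀ if p-value < α.
p-value = 0.7960 ≥ α = 0.01 → fail to reject H₀.

Conclusion: the linear association between x and y is not significant at the 1% level.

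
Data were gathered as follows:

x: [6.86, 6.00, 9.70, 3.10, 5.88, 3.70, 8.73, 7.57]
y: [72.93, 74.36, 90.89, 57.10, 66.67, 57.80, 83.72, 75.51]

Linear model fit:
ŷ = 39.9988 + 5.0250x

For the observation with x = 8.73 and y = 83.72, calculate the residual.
Residual = -0.1471

The residual is the difference between the actual value and the predicted value:

Residual = y - ŷ

Step 1: Calculate predicted value
ŷ = 39.9988 + 5.0250 × 8.73
ŷ = 83.8671

Step 2: Calculate residual
Residual = 83.72 - 83.8671
Residual = -0.1471

The residual is negative, so the observed y = 83.72 sits below the regression line (the line overestimates it by 0.1471).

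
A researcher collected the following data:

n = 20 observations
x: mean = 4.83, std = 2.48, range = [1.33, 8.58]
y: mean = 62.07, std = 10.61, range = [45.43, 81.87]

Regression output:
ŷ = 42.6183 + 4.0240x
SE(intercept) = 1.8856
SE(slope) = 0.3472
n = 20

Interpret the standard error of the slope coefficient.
The slope 4.0240 is pinned down to within about ±0.3472 (one SE) by these data — relative uncertainty 8.6%, i.e. precise.

What SE measures:
- The standard error quantifies the sampling variability of the coefficient estimate
- It is the estimated standard deviation of β̂₁ across hypothetical repeated samples of the same size
- Smaller SE → more precise estimate

Relative precision:
- SE / |β̂₁| = 0.3472 / 4.0240 = 8.6%
- Rule of thumb (under 20%: precise; 20% to under 50%: moderately precise; 50% or more: imprecise) → precise

Link to the t-test: t = β̂₁ / SE(β̂₁) = 4.0240 / 0.3472 = 11.5899, the statistic for H₀: β₁ = 0.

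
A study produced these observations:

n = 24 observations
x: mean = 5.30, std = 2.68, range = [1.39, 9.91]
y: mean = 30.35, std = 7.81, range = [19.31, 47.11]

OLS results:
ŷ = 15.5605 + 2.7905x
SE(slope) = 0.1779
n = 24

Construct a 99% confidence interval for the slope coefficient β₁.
The 99% CI for β₁ is (2.2890, 3.2920)

Confidence interval for the slope:

The 99% CI for β₁ is: β̂₁ ± t*(α/2, n-2) × SE(β̂₁)

Step 1: Find critical t-value
- Confidence level = 0.99
- Degrees of freedom = n - 2 = 24 - 2 = 22
- t*(α/2, 22) = 2.8188

Step 2: Calculate margin of error
Margin = 2.8188 × 0.1779 = 0.5015

Step 3: Construct interval
CI = 2.7905 ± 0.5015
CI = (2.2890, 3.2920)

Interpretation: intervals built this way capture the true β₁ in 99% of repeated samples; here the plausible range for the per-unit effect of x on y is 2.2890 to 3.2920.
Both endpoints are positive, so the data support a genuinely positive slope at this confidence level.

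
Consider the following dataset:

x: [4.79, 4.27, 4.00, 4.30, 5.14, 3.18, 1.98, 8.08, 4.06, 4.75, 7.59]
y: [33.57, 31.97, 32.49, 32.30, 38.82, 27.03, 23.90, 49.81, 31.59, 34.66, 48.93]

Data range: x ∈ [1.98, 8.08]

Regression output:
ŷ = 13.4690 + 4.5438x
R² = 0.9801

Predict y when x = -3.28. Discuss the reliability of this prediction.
ŷ = -1.4347 (extrapolation — x = -3.28 lies outside [1.98, 8.08], so reliability is low).

Prediction calculation:
ŷ = 13.4690 + 4.5438 × (-3.28)
ŷ = -1.4347

Reliability:
- Data range: x ∈ [1.98, 8.08]
- Prediction point: x = -3.28 is 5.26 units below the observed range → this is EXTRAPOLATION, not interpolation

Why that matters here:
- The standard error of prediction grows with (x − x̄)², and x = -3.28 is far from x̄ = 4.74
- The linear relationship may not hold outside the observed range
- There are no observations near this x to validate the fitted line there

Report the number if required, but flag clearly that it is an extrapolation.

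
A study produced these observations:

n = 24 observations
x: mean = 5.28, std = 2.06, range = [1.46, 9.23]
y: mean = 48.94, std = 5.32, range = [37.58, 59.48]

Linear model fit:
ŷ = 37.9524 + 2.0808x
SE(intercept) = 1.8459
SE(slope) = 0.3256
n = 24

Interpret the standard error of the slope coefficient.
SE(β̂₁) = 0.3256 is the estimated standard deviation of the slope estimate across repeated samples; relative to β̂₁ = 2.0808 that is 15.6%, a precise estimate.

SE(β̂₁) = s / √Sxx, where s is the residual standard deviation and Sxx = Σ(x − x̄)². It is the yardstick for how far β̂₁ = 2.0808 could plausibly be from the true slope.

Relative precision:
- SE / |β̂₁| = 0.3256 / 2.0808 = 15.6%
- Rule of thumb (under 20%: precise; 20% to under 50%: moderately precise; 50% or more: imprecise) → precise

Link to interval estimation: a confidence interval for β₁ is β̂₁ ± t* × 0.3256, so SE sets the half-width per unit of t*.

What drives SE(β̂₁): wider spread of x values → smaller SE.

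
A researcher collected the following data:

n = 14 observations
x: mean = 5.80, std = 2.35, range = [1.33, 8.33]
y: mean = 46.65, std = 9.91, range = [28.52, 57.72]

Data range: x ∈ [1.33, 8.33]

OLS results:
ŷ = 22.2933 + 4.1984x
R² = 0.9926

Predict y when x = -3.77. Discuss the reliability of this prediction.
The equation gives ŷ = 6.4653; however x = -3.77 is 5.10 units below the observed range, so this extrapolated value should not be trusted.

Prediction calculation:
ŷ = 22.2933 + 4.1984 × (-3.77)
ŷ = 6.4653

Reliability:
- Data range: x ∈ [1.33, 8.33]
- Prediction point: x = -3.77 is 5.10 units below the observed range → this is EXTRAPOLATION, not interpolation

Why that matters here:
- Real relationships often flatten, saturate, or turn nonlinear at extremes
- The standard error of prediction grows with (x − x̄)², and x = -3.77 is far from x̄ = 5.80

The R² = 0.9926 only validates the fit within [1.33, 8.33]; treat ŷ = 6.4653 with caution.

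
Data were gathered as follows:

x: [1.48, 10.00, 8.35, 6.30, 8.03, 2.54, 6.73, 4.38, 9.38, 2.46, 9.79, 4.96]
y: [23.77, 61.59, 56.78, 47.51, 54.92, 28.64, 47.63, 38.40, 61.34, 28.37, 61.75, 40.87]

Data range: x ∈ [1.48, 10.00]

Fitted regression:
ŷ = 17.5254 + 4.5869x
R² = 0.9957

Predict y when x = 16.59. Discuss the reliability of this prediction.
ŷ = 93.6221, but this is extrapolation (above the data range [1.48, 10.00]) and may be unreliable.

Prediction calculation:
ŷ = 17.5254 + 4.5869 × 16.59
ŷ = 93.6221

Reliability:
- Data range: x ∈ [1.48, 10.00]
- Prediction point: x = 16.59 is 6.59 units above the observed range → this is EXTRAPOLATION, not interpolation

Why that matters here:
- The linear relationship may not hold outside the observed range
- There are no observations near this x to validate the fitted line there

The R² = 0.9957 only validates the fit within [1.48, 10.00]; treat ŷ = 93.6221 with caution.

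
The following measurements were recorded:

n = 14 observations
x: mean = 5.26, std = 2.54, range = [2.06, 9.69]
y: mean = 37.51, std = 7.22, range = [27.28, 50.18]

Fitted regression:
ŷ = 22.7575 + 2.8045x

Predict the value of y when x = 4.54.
ŷ = 35.4899

x = 4.54 lies inside the observed range [2.06, 9.69], so the fitted equation applies directly:

ŷ = 22.7575 + 2.8045 × 4.54
ŷ = 22.7575 + 12.7324
ŷ = 35.4899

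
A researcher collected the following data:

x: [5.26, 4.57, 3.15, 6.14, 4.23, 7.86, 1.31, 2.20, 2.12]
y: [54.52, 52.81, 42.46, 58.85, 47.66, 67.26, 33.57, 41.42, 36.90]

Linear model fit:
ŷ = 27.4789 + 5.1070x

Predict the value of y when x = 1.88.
ŷ = 37.0801

To predict y for x = 1.88, substitute into the regression equation:

ŷ = 27.4789 + 5.1070 × 1.88
ŷ = 27.4789 + 9.6012
ŷ = 37.0801

This is the fitted mean response at that x — an individual observation would come with a wider prediction interval.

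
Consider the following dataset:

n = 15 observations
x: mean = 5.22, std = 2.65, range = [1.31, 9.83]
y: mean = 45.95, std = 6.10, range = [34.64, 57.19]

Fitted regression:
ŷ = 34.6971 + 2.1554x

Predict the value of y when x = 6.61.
ŷ = 48.9443

x = 6.61 lies inside the observed range [1.31, 9.83], so the fitted equation applies directly:

ŷ = 34.6971 + 2.1554 × 6.61
ŷ = 34.6971 + 14.2472
ŷ = 48.9443

This is a point prediction; actual observations scatter around it by roughly the residual standard deviation.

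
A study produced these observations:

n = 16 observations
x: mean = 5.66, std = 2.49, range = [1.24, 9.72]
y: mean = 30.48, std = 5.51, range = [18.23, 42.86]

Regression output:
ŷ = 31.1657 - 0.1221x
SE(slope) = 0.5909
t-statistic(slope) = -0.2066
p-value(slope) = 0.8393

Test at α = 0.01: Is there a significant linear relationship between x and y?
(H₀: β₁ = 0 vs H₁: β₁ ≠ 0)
Since p-value = 0.8393 ≥ α = 0.01, fail to reject H₀ — the slope is not significantly different from 0.

Hypothesis test for the slope coefficient:

H₀: β₁ = 0 (no linear relationship)
H₁: β₁ ≠ 0 (linear relationship exists)

Test statistic: t = β̂₁ / SE(β̂₁) = -0.1221 / 0.5909 = -0.2066

With df = 14, the two-sided p-value for |t| = 0.2066 is 0.8393.

Decision rule: reject H₀ if p-value < α.
p-value = 0.8393 ≥ α = 0.01 → fail to reject H₀.

There is not sufficient evidence at the 1% significance level to conclude that a linear relationship exists between x and y.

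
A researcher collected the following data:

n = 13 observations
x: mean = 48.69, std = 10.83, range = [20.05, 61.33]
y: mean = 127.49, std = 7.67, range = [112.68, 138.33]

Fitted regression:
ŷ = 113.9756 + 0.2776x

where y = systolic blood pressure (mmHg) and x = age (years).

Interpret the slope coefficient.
For each additional year of age, predicted blood pressure increases by approximately 0.2776 mmHg.

The slope coefficient β₁ = 0.2776 represents the marginal effect of age on blood pressure.

Interpretation:
- Age up by 1 year → predicted blood pressure increases by 0.2776 mmHg
- The effect is assumed constant over the observed range of x (linearity)

The intercept β₀ = 113.9756 is the predicted blood pressure when age = 0; since the smallest observed x is 20.05, this is an extrapolation and mainly anchors the line.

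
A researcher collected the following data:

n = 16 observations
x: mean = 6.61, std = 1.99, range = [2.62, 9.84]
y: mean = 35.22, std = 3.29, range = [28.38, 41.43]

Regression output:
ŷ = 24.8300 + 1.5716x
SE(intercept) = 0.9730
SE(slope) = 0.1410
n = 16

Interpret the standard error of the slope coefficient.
SE(β̂₁) = 0.1410 is the estimated standard deviation of the slope estimate across repeated samples; relative to β̂₁ = 1.5716 that is 9.0%, a precise estimate.

SE(β̂₁) = 0.1410 says: if we drew many samples of n = 16 from the same population and refit each time, the fitted slopes would scatter with a standard deviation of roughly 0.1410 around the true β₁.

Relative precision:
- SE / |β̂₁| = 0.1410 / 1.5716 = 9.0%
- Rule of thumb (under 20%: precise; 20% to under 50%: moderately precise; 50% or more: imprecise) → precise

Link to interval estimation: a confidence interval for β₁ is β̂₁ ± t* × 0.1410, so SE sets the half-width per unit of t*.

What drives SE(β̂₁): larger n (here n = 16) → smaller SE; more residual scatter → larger SE.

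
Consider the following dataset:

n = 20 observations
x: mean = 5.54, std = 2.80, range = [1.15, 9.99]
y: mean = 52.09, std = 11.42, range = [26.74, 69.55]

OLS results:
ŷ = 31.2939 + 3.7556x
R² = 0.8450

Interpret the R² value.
About 84.50% of the variability in y is accounted for by the regression on x (R² = 0.8450) — a strong linear fit.

R² (coefficient of determination) measures the proportion of variance in y explained by the regression model.

Here R² = 0.8450:
- Explained: 84.50% of the variation in y
- Unexplained (residual): 100% − 84.50% = 15.50%
- Rule of thumb (below 0.3 weak; 0.3 to below 0.7 moderate; 0.7 and above strong) → strong

Note: R² says nothing about causation, and a high R² does not by itself mean the linear form is appropriate — check the residuals.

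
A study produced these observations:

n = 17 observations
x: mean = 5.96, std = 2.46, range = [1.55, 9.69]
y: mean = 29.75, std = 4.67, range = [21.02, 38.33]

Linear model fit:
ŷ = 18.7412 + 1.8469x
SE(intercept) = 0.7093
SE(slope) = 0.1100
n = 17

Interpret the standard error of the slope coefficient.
SE(β̂₁) = 0.1100 is the estimated standard deviation of the slope estimate across repeated samples; relative to β̂₁ = 1.8469 that is 6.0%, a precise estimate.

SE(β̂₁) = 0.1100 says: if we drew many samples of n = 17 from the same population and refit each time, the fitted slopes would scatter with a standard deviation of roughly 0.1100 around the true β₁.

Relative precision:
- SE / |β̂₁| = 0.1100 / 1.8469 = 6.0%
- Rule of thumb (under 20%: precise; 20% to under 50%: moderately precise; 50% or more: imprecise) → precise

Link to interval estimation: a confidence interval for β₁ is β̂₁ ± t* × 0.1100, so SE sets the half-width per unit of t*.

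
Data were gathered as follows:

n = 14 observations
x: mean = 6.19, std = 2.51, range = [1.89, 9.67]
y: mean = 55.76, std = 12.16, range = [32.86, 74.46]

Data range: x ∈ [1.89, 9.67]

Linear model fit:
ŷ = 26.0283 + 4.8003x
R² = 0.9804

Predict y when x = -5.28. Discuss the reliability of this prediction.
ŷ = 0.6827, but this is extrapolation (below the data range [1.89, 9.67]) and may be unreliable.

Prediction calculation:
ŷ = 26.0283 + 4.8003 × (-5.28)
ŷ = 0.6827

Reliability:
- Data range: x ∈ [1.89, 9.67]
- Prediction point: x = -5.28 is 7.17 units below the observed range → this is EXTRAPOLATION, not interpolation

Why that matters here:
- The standard error of prediction grows with (x − x̄)², and x = -5.28 is far from x̄ = 6.19
- R² describes fit only over the sampled x values; it says nothing about behaviour beyond them
- There are no observations near this x to validate the fitted line there

Report the number if required, but flag clearly that it is an extrapolation.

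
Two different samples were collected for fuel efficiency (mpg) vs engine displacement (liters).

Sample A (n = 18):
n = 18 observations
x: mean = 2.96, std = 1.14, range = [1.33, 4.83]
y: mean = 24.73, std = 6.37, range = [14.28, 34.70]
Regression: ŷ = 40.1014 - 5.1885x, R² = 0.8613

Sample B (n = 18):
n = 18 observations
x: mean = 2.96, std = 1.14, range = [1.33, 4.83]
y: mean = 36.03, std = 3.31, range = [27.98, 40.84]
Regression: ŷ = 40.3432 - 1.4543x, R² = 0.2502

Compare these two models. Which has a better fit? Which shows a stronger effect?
Model A has the better fit (R² = 0.8613 vs 0.2502). Model A shows the stronger effect (|β₁| = 5.1885 vs 1.4543).

Model Comparison:

Goodness of fit (R²):
- Model A: R² = 0.8613 → 86.13% of variance in fuel efficiency explained
- Model B: R² = 0.2502 → 25.02% of variance in fuel efficiency explained
- 0.8613 > 0.2502 → Model A has the better fit

Effect size (slope magnitude):
- Model A: β₁ = -5.1885 → predicted fuel efficiency falls 5.1885 mpg per additional liter of engine displacement
- Model B: β₁ = -1.4543 → predicted fuel efficiency falls 1.4543 mpg per additional liter of engine displacement
- |-5.1885| > |-1.4543| → Model A shows the stronger marginal effect

Note: A steeper slope doesn't make a better model if the scatter around the line is large.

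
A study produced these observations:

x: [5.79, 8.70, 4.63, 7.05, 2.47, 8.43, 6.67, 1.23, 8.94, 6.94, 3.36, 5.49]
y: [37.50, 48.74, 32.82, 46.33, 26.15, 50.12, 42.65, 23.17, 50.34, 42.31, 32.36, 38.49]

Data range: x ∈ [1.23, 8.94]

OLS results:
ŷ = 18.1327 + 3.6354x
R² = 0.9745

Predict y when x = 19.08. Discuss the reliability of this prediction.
ŷ = 87.4961 (extrapolation — x = 19.08 lies outside [1.23, 8.94], so reliability is low).

Prediction calculation:
ŷ = 18.1327 + 3.6354 × 19.08
ŷ = 87.4961

Reliability:
- Data range: x ∈ [1.23, 8.94]
- Prediction point: x = 19.08 is 10.14 units above the observed range → this is EXTRAPOLATION, not interpolation

Why that matters here:
- The linear relationship may not hold outside the observed range
- The standard error of prediction grows with (x − x̄)², and x = 19.08 is far from x̄ = 5.81
- Real relationships often flatten, saturate, or turn nonlinear at extremes

A defensible statement: 'if the linear trend continued to x = 19.08, y would be about 87.4961' — the premise is untested.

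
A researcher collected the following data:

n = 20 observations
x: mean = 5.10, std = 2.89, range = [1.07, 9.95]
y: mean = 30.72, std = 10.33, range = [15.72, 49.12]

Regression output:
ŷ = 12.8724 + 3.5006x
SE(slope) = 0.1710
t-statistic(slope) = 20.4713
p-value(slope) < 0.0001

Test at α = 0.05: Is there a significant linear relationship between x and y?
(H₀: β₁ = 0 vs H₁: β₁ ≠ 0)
p-value < 0.0001 < α = 0.05, so we reject H₀. The relationship is significant.

Hypothesis test for the slope coefficient:

H₀: β₁ = 0 (no linear relationship)
H₁: β₁ ≠ 0 (linear relationship exists)

Test statistic: t = β̂₁ / SE(β̂₁) = 3.5006 / 0.1710 = 20.4713

With df = 18, the two-sided p-value for |t| = 20.4713 is <0.0001.

Decision rule: reject H₀ if p-value < α.
p-value < 0.0001 < α = 0.05 → reject H₀.

At α = 0.05 the data do provide convincing evidence of a nonzero slope.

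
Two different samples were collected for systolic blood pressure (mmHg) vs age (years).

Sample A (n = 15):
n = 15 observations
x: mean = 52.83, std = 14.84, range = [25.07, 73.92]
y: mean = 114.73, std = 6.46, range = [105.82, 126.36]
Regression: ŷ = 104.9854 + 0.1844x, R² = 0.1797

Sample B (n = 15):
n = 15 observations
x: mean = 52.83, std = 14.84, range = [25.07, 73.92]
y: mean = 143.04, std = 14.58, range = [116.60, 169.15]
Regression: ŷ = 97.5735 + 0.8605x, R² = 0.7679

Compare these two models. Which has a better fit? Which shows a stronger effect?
Model B has the better fit (R² = 0.7679 vs 0.1797). Model B shows the stronger effect (|β₁| = 0.8605 vs 0.1844).

Model Comparison:

Goodness of fit (R²):
- Model A: R² = 0.1797 → 17.97% of variance in blood pressure explained
- Model B: R² = 0.7679 → 76.79% of variance in blood pressure explained
- 0.7679 > 0.1797 → Model B has the better fit

Effect size (slope magnitude):
- Model A: β₁ = 0.1844 → predicted blood pressure rises 0.1844 mmHg per additional year of age
- Model B: β₁ = 0.8605 → predicted blood pressure rises 0.8605 mmHg per additional year of age
- |0.1844| < |0.8605| → Model B shows the stronger marginal effect

Notes:
- The two samples could reflect different populations, time periods, or measurement quality.
- A better fit (higher R²) doesn't necessarily mean a more important relationship.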